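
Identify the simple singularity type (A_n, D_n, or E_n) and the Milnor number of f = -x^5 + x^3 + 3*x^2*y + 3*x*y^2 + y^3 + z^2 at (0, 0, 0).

Type E_{8}, Milnor number mu = 8.

The Hessian of f at 0 has rank 1. Corank 2; j^3 = (x + y)^3 is a perfect cube, so E-series; the 5-jet and mu = 8 give E_8.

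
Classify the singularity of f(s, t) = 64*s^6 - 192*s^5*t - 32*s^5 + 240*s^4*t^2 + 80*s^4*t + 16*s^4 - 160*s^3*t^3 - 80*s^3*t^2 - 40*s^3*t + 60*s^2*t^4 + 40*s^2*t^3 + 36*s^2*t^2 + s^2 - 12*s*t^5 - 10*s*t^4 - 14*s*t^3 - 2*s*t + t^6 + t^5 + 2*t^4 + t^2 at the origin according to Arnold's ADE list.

A_{4}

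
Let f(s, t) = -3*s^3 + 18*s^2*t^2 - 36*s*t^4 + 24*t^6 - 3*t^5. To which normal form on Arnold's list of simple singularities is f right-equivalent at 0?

The Hessian of f at 0 has rank 0. Corank 2; j^3 = -3*s^3 is a perfect cube, so E-series; the 5-jet and mu = 8 give E_8.

E8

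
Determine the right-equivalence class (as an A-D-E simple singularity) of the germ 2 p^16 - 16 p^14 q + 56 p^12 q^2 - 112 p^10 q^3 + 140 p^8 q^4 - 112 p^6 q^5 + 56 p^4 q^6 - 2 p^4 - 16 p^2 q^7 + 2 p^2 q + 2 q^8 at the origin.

The Hessian of f at 0 has rank 0. Corank 2; j^3 = 2*p^2*q has shape L^2 M (L != M), so D-series; mu = 9 gives D_9.

D9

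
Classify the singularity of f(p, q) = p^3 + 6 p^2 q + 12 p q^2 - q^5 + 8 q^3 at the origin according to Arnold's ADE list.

E8

The Hessian of f at 0 is [[0, 0], [0, 0]] with rank 0, so corank 2. A Groebner basis of the Jacobian ideal J(f) in C{p,q} is {q^4, p^2 + 4*p*q + 4*q^2}; counting standard monomials gives mu = 8. Corank 2; j^3 = (p + 2*q)^3 is a perfect cube, so E-series; the 5-jet and mu = 8 give E_8.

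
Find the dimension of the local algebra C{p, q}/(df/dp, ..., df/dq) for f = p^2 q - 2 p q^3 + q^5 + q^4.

5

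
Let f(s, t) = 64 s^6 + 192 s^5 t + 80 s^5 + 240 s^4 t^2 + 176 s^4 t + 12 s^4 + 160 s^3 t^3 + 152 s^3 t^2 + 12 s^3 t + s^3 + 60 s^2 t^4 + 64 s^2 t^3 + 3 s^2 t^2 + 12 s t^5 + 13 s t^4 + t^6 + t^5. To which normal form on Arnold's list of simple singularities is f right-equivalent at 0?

The Hessian of f at 0 is [[0, 0], [0, 0]] with rank 0, so corank 2. A Groebner basis of the Jacobian ideal J(f) in C{s,t} is {-s^2/16 + s*t^3 - s*t^2/8, s^2/2 + s*t^2 + t^4, s^3, s^2*t + s^2/8 + s*t^2/4}; counting standard monomials gives mu = 8. Corank 2; j^3 = s^3 is a perfect cube, so E-series; the 5-jet and mu = 8 give E_8.

E_{8}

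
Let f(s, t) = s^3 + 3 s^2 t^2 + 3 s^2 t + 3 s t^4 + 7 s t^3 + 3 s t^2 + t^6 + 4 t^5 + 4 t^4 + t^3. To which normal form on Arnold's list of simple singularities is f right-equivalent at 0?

E7

The Hessian of f at 0 is [[0, 0], [0, 0]] with rank 0, so corank 2. A Groebner basis of the Jacobian ideal J(f) in C{s,t} is {-s^2 - 2*s*t + t^4 - t^3/3 - t^2, s^3 + 2*s^2 + 4*s*t + 5*t^3/3 + 2*t^2, s^2*t - 5*s^2/3 - 10*s*t/3 - 14*t^3/9 - 5*t^2/3, s^2 + s*t^2 + 2*s*t + 4*t^3/3 + t^2}; counting standard monomials gives mu = 7. Corank 2; j^3 = (s + t)^3 is a perfect cube, so E-series; the 4-jet and mu = 7 give E_7.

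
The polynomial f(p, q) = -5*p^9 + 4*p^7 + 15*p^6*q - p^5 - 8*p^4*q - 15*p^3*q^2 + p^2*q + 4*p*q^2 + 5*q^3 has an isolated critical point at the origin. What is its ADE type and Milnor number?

The Hessian of f at 0 has rank 0. Corank 2; j^3 = q*(p^2 + 4*p*q + 5*q^2) splits into three distinct lines over C (the quadratic factor has nonzero discriminant), so D_4.

Type D_4, Milnor number mu = 4.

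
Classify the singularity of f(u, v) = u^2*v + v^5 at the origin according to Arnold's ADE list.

The Hessian of f at 0 has rank 0. Corank 2; j^3 = u^2*v has shape L^2 M (L != M), so D-series; mu = 6 gives D_6.

D_{6}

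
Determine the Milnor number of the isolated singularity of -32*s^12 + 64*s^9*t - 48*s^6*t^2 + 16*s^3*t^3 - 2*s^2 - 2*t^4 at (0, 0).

3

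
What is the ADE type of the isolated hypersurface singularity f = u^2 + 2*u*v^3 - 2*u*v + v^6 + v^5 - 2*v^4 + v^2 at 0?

The Hessian of f at 0 has rank 1. Corank 1: A-series; mu = 4 gives A_4.

A_4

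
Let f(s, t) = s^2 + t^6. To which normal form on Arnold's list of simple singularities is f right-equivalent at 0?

A5

The Hessian of f at 0 has rank 1. Corank 1: A-series; mu = 5 gives A_5.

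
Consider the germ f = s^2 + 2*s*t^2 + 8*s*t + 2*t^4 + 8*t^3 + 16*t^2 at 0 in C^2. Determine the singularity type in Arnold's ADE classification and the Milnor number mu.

The Hessian of f at 0 has rank 1. Corank 1: A-series; mu = 3 gives A_3.

Type A_3, Milnor number mu = 3.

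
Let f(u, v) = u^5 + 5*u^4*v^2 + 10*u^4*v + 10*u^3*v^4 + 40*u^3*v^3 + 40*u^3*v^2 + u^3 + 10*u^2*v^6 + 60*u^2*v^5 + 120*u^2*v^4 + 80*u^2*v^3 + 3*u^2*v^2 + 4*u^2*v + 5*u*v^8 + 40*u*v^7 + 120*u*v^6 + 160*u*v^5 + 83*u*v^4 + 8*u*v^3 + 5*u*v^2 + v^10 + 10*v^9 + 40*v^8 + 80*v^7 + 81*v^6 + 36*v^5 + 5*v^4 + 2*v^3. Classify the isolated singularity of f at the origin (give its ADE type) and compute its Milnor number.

Type D6, Milnor number mu = 6.

The Hessian of f at 0 has rank 0. Corank 2; j^3 = (u + v)^2*(u + 2*v) has shape L^2 M (L != M), so D-series; mu = 6 gives D_6.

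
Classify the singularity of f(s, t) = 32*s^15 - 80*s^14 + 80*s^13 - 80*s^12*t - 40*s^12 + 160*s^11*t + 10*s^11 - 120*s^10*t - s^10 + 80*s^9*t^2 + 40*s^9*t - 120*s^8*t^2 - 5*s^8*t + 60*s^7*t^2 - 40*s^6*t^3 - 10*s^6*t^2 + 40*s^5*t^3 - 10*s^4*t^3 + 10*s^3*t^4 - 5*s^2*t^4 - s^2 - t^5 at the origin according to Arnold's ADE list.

A_{4}

The Hessian of f at 0 is [[-2, 0], [0, 0]] with rank 1, so corank 1. A Groebner basis of the Jacobian ideal J(f) in C{s,t} is {t^4, s}; counting standard monomials gives mu = 4. Corank 1: A-series; mu = 4 gives A_4.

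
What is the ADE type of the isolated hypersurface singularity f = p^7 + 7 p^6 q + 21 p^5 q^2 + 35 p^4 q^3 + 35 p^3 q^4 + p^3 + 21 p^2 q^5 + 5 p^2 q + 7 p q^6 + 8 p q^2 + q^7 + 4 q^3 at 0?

The Hessian of f at 0 is [[0, 0], [0, 0]] with rank 0, so corank 2. A Groebner basis of the Jacobian ideal J(f) in C{p,q} is {p*q/7 + q^6 + 2*q^2/7, p*q^2 + 2*q^3, p^2 + 3*p*q + 2*q^2}; counting standard monomials gives mu = 8. Corank 2; j^3 = (p + q)*(p + 2*q)^2 has shape L^2 M (L != M), so D-series; mu = 8 gives D_8.

D8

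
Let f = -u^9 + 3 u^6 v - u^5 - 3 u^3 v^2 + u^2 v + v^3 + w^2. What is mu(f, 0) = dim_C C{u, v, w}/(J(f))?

4

The Hessian of f at 0 is [[0, 0, 0], [0, 0, 0], [0, 0, 2]] with rank 1, so corank 2. A Groebner basis of the Jacobian ideal J(f) in C{u,v,w} is {v^3, u^2 + 3*v^2, u*v, w}; counting standard monomials gives mu = 4. Corank 2; j^3 = v*(u^2 + v^2) splits into three distinct lines over C (the quadratic factor has nonzero discriminant), so D_4.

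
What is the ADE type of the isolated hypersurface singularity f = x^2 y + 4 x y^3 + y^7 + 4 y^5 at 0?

D_{8}

The Hessian of f at 0 has rank 0. Corank 2; j^3 = x^2*y has shape L^2 M (L != M), so D-series; mu = 8 gives D_8.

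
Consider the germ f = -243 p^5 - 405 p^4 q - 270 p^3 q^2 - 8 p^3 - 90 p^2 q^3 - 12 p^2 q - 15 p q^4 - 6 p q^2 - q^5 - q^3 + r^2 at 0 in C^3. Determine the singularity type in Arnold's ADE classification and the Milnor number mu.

The Hessian of f at 0 is [[0, 0, 0], [0, 0, 0], [0, 0, 2]] with rank 1, so corank 2. A Groebner basis of the Jacobian ideal J(f) in C{p,q,r} is {q^5, p*q^3 + 11*q^4/24, p^2 + p*q + q^2/4, r}; counting standard monomials gives mu = 8. Corank 2; j^3 = -(2*p + q)^3 is a perfect cube, so E-series; the 5-jet and mu = 8 give E_8.

Type E8, Milnor number mu = 8.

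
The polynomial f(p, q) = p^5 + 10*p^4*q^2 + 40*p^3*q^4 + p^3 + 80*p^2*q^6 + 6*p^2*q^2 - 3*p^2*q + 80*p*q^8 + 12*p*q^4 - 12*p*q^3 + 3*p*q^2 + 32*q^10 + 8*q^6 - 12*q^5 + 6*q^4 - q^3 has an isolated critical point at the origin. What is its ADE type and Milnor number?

Type E_8, Milnor number mu = 8.

The Hessian of f at 0 is [[0, 0], [0, 0]] with rank 0, so corank 2. A Groebner basis of the Jacobian ideal J(f) in C{p,q} is {3*p^2/16 + p*q^3 + 3*p*q^2/4 - 3*p*q/8 - 3*q^3/4 + 3*q^2/16, p^2/4 + p*q^2 - p*q/2 + q^4 - q^3 + q^2/4, p^3 + 3*p^2/4 - 3*p*q/2 - q^3 + 3*q^2/4, p^2*q + p^2/4 - p*q^2 - p*q/2 + q^2/4}; counting standard monomials gives mu = 8. Corank 2; j^3 = (p - q)^3 is a perfect cube, so E-series; the 5-jet and mu = 8 give E_8.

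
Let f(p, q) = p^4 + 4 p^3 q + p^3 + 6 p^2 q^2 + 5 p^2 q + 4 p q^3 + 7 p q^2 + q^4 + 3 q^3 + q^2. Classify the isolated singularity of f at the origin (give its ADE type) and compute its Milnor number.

Type A2, Milnor number mu = 2.

The Hessian of f at 0 has rank 1. Corank 1: A-series; mu = 2 gives A_2.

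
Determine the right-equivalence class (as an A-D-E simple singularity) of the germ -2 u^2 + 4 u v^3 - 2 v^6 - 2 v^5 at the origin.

A_4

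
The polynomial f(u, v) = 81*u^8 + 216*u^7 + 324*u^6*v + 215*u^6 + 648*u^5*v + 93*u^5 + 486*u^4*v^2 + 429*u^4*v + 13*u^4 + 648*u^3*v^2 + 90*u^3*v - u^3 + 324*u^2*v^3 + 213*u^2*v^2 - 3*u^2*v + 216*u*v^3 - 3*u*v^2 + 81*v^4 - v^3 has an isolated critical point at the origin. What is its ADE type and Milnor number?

Type E_6, Milnor number mu = 6.

The Hessian of f at 0 has rank 0. Corank 2; j^3 = -(u + v)^3 is a perfect cube, so E-series; the 4-jet and mu = 6 give E_6.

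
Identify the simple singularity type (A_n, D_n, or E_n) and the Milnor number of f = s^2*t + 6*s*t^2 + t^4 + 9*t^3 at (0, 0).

The Hessian of f at 0 is [[0, 0], [0, 0]] with rank 0, so corank 2. A Groebner basis of the Jacobian ideal J(f) in C{s,t} is {s^3 - 27*s^2/4 + 243*t^2/4, s^2/4 + t^3 - 9*t^2/4, s*t + 3*t^2}; counting standard monomials gives mu = 5. Corank 2; j^3 = t*(s + 3*t)^2 has shape L^2 M (L != M), so D-series; mu = 5 gives D_5.

Type D_5, Milnor number mu = 5.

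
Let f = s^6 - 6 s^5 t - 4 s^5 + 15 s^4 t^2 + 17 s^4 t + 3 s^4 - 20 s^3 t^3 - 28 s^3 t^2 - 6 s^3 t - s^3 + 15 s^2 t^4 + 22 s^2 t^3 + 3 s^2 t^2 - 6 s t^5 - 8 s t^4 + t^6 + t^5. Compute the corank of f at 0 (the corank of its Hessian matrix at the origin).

2

Hessian at 0 has rank 0.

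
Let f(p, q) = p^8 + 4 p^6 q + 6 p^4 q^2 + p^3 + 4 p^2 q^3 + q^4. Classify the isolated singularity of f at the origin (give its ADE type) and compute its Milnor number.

Type E_{6}, Milnor number mu = 6.

The Hessian of f at 0 has rank 0. Corank 2; j^3 = p^3 is a perfect cube, so E-series; the 4-jet and mu = 6 give E_6.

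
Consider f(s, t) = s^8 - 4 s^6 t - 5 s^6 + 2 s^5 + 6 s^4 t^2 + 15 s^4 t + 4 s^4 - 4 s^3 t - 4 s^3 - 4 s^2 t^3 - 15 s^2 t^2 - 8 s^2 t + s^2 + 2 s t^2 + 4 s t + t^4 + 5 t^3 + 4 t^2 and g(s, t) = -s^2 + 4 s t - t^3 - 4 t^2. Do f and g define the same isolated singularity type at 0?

Yes.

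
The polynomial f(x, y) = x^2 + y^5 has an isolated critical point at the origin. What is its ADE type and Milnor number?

Type A_4, Milnor number mu = 4.

The Hessian of f at 0 is [[2, 0], [0, 0]] with rank 1, so corank 1. A Groebner basis of the Jacobian ideal J(f) in C{x,y} is {y^4, x}; counting standard monomials gives mu = 4. Corank 1: A-series; mu = 4 gives A_4.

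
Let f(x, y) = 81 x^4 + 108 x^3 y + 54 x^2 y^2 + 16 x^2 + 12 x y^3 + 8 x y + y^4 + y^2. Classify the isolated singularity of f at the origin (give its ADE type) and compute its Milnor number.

The Hessian of f at 0 has rank 1. Corank 1: A-series; mu = 3 gives A_3.

Type A3, Milnor number mu = 3.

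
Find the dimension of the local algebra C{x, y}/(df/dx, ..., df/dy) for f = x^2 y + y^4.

5

The Hessian of f at 0 is [[0, 0], [0, 0]] with rank 0, so corank 2. A Groebner basis of the Jacobian ideal J(f) in C{x,y} is {x^3, x^2/4 + y^3, x*y}; counting standard monomials gives mu = 5. Corank 2; j^3 = x^2*y has shape L^2 M (L != M), so D-series; mu = 5 gives D_5.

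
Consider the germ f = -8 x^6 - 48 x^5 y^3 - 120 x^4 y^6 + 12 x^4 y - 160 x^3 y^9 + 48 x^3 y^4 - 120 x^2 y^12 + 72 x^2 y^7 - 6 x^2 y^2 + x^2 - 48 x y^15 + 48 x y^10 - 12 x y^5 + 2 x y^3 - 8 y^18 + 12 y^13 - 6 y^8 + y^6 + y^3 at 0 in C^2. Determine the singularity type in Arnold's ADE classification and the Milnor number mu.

The Hessian of f at 0 has rank 1. Corank 1: A-series; mu = 2 gives A_2.

Type A_2, Milnor number mu = 2.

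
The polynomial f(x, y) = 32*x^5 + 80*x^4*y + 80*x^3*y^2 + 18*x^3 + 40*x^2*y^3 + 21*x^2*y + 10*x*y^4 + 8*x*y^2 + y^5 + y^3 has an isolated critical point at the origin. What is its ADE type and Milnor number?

Type D_6, Milnor number mu = 6.

The Hessian of f at 0 has rank 0. Corank 2; j^3 = (2*x + y)*(3*x + y)^2 has shape L^2 M (L != M), so D-series; mu = 6 gives D_6.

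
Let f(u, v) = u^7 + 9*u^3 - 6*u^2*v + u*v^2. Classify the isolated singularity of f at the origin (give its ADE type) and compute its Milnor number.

The Hessian of f at 0 is [[0, 0], [0, 0]] with rank 0, so corank 2. A Groebner basis of the Jacobian ideal J(f) in C{u,v} is {-2187*u*v/7 + v^6 + 729*v^2/7, u*v^2 - v^3/3, u^2 - u*v/3}; counting standard monomials gives mu = 8. Corank 2; j^3 = u*(3*u - v)^2 has shape L^2 M (L != M), so D-series; mu = 8 gives D_8.

Type D8, Milnor number mu = 8.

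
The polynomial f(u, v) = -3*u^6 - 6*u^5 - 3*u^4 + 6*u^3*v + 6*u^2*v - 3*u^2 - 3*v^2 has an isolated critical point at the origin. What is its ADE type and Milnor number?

The Hessian of f at 0 has rank 2. Corank 0: nondegenerate Morse point, so A_1.

Type A_{1}, Milnor number mu = 1.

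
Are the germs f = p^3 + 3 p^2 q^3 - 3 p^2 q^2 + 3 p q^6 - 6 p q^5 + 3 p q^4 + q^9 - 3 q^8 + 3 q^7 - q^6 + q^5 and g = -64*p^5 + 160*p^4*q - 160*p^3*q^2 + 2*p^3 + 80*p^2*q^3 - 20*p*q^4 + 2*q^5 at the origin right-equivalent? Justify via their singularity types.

Yes.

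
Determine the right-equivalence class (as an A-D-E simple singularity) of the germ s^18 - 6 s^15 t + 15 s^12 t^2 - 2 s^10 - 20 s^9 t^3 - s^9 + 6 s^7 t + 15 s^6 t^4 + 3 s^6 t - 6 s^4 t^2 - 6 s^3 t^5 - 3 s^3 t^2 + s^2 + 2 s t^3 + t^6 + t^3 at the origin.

The Hessian of f at 0 has rank 1. Corank 1: A-series; mu = 2 gives A_2.

A_{2}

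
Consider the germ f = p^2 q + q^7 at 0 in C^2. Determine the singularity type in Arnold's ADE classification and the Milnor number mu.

Type D_{8}, Milnor number mu = 8.

The Hessian of f at 0 has rank 0. Corank 2; j^3 = p^2*q has shape L^2 M (L != M), so D-series; mu = 8 gives D_8.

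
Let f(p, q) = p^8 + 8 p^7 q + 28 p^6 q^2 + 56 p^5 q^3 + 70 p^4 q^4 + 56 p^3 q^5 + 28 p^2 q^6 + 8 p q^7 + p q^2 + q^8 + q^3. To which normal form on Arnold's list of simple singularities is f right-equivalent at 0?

D9

The Hessian of f at 0 has rank 0. Corank 2; j^3 = q^2*(p + q) has shape L^2 M (L != M), so D-series; mu = 9 gives D_9.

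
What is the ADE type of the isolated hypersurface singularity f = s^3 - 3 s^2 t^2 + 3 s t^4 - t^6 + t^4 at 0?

E_6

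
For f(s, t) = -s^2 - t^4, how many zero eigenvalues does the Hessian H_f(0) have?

1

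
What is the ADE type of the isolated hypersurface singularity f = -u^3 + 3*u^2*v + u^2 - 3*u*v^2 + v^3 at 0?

The Hessian of f at 0 is [[2, 0], [0, 0]] with rank 1, so corank 1. A Groebner basis of the Jacobian ideal J(f) in C{u,v} is {v^2, u}; counting standard monomials gives mu = 2. Corank 1: A-series; mu = 2 gives A_2.

A2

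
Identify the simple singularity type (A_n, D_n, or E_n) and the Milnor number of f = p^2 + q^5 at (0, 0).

Type A4, Milnor number mu = 4.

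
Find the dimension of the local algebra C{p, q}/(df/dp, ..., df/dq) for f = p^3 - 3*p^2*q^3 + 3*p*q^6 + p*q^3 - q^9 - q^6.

7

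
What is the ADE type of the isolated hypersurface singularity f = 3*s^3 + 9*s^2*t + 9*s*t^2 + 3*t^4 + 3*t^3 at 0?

E_{6}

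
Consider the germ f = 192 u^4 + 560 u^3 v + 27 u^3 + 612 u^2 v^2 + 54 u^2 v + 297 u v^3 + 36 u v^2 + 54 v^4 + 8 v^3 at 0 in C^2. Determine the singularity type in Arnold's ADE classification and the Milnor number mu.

Type E_7, Milnor number mu = 7.

The Hessian of f at 0 has rank 0. Corank 2; j^3 = (3*u + 2*v)^3 is a perfect cube, so E-series; the 4-jet and mu = 7 give E_7.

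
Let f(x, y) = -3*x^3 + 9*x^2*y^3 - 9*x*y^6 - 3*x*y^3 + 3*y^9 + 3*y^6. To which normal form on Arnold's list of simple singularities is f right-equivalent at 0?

The Hessian of f at 0 is [[0, 0], [0, 0]] with rank 0, so corank 2. A Groebner basis of the Jacobian ideal J(f) in C{x,y} is {x^3, x*y^2, 3*x^2 + y^3}; counting standard monomials gives mu = 7. Corank 2; j^3 = -3*x^3 is a perfect cube, so E-series; the 4-jet and mu = 7 give E_7.

E_{7}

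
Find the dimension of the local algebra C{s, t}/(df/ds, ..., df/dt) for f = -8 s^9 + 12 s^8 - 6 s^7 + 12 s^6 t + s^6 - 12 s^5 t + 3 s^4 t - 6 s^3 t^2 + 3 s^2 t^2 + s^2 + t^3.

The Hessian of f at 0 is [[2, 0], [0, 0]] with rank 1, so corank 1. A Groebner basis of the Jacobian ideal J(f) in C{s,t} is {t^2, s}; counting standard monomials gives mu = 2. Corank 1: A-series; mu = 2 gives A_2.

2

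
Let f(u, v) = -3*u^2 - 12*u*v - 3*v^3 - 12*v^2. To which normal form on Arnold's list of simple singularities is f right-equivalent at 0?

A2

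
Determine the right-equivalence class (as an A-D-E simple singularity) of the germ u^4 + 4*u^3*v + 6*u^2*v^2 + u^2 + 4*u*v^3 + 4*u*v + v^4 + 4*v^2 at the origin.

The Hessian of f at 0 has rank 1. Corank 1: A-series; mu = 3 gives A_3.

A_{3}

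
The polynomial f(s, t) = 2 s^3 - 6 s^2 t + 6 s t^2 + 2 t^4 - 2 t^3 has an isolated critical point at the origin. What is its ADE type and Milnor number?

The Hessian of f at 0 is [[0, 0], [0, 0]] with rank 0, so corank 2. A Groebner basis of the Jacobian ideal J(f) in C{s,t} is {t^3, s^2 - 2*s*t + t^2}; counting standard monomials gives mu = 6. Corank 2; j^3 = 2*(s - t)^3 is a perfect cube, so E-series; the 4-jet and mu = 6 give E_6.

Type E6, Milnor number mu = 6.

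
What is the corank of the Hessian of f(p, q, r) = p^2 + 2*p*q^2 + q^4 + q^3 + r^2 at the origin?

1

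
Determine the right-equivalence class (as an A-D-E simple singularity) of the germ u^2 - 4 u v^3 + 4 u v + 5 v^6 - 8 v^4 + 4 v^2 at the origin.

A_5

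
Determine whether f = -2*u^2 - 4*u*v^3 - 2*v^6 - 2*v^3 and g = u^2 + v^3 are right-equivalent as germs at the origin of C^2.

The Hessian of f at 0 has rank 1. Corank 1: A-series; mu = 2 gives A_2. The Hessian of g at 0 has rank 1. Corank 1: A-series; mu = 2 gives A_2. Both have type A_2, hence right-equivalent.

Yes.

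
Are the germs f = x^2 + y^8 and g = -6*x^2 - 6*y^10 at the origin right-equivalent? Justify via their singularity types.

The Hessian of f at 0 has rank 1. Corank 1: A-series; mu = 7 gives A_7. The Hessian of g at 0 has rank 1. Corank 1: A-series; mu = 9 gives A_9. f is A_7 but g is A_9, hence not right-equivalent.

No.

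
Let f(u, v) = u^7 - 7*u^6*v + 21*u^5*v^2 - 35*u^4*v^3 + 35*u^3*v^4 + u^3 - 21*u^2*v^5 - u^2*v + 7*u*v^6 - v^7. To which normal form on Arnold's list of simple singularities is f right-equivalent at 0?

The Hessian of f at 0 has rank 0. Corank 2; j^3 = u^2*(u - v) has shape L^2 M (L != M), so D-series; mu = 8 gives D_8.

D_8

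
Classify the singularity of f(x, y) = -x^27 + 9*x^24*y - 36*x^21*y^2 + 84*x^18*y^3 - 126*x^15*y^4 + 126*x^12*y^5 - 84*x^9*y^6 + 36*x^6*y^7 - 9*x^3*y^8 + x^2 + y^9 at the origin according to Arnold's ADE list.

A8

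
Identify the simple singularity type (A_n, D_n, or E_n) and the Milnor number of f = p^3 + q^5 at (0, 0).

Type E8, Milnor number mu = 8.

The Hessian of f at 0 is [[0, 0], [0, 0]] with rank 0, so corank 2. A Groebner basis of the Jacobian ideal J(f) in C{p,q} is {q^4, p^2}; counting standard monomials gives mu = 8. Corank 2; j^3 = p^3 is a perfect cube, so E-series; the 5-jet and mu = 8 give E_8.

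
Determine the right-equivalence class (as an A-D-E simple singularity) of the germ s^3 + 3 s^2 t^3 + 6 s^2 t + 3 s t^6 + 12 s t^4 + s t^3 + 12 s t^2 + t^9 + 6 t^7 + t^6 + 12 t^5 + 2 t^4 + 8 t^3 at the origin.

E_7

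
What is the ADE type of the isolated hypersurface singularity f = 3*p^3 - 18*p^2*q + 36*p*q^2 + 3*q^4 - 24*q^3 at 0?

The Hessian of f at 0 is [[0, 0], [0, 0]] with rank 0, so corank 2. A Groebner basis of the Jacobian ideal J(f) in C{p,q} is {q^3, p^2 - 4*p*q + 4*q^2}; counting standard monomials gives mu = 6. Corank 2; j^3 = 3*(p - 2*q)^3 is a perfect cube, so E-series; the 4-jet and mu = 6 give E_6.

E_6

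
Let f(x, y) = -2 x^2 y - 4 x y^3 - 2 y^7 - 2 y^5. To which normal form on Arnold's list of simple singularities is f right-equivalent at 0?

D_8

The Hessian of f at 0 has rank 0. Corank 2; j^3 = -2*x^2*y has shape L^2 M (L != M), so D-series; mu = 8 gives D_8.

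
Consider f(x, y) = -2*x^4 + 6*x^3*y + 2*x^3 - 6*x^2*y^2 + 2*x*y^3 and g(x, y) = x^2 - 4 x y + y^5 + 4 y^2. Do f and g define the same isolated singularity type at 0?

No.

The Hessian of f at 0 is [[0, 0], [0, 0]] with rank 0, so corank 2. A Groebner basis of the Jacobian ideal J(f) in C{x,y} is {3*x^2 + y^4 + y^3, x^3, x^2*y - x^2 - y^3/3, -2*x^2 + x*y^2 - 2*y^3/3}; counting standard monomials gives mu = 7. Corank 2; j^3 = 2*x^3 is a perfect cube, so E-series; the 4-jet and mu = 7 give E_7. The Hessian of g at 0 is [[2, -4], [-4, 8]] with rank 1, so corank 1. A Groebner basis of the Jacobian ideal J(g) in C{x,y} is {y^4, x - 2*y}; counting standard monomials gives mu = 4. Corank 1: A-series; mu = 4 gives A_4. f is E_7 but g is A_4, hence not right-equivalent.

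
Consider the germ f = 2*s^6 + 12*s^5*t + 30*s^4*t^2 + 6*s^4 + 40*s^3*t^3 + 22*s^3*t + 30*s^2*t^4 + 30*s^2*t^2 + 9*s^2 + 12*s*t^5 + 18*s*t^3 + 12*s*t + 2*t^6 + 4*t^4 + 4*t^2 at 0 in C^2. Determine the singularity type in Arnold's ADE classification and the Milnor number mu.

Type A5, Milnor number mu = 5.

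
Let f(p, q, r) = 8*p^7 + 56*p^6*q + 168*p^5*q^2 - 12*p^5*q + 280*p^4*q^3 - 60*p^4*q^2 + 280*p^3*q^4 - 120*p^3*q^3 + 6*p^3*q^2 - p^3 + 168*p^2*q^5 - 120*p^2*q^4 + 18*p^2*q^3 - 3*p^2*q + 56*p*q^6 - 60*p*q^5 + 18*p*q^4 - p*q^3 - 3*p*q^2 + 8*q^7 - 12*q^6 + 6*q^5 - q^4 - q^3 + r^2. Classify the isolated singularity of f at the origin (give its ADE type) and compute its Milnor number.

Type E_{7}, Milnor number mu = 7.

The Hessian of f at 0 has rank 1. Corank 2; j^3 = -(p + q)^3 is a perfect cube, so E-series; the 4-jet and mu = 7 give E_7.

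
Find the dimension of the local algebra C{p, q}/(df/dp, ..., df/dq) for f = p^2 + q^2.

1

The Hessian of f at 0 has rank 2. Corank 0: nondegenerate Morse point, so A_1.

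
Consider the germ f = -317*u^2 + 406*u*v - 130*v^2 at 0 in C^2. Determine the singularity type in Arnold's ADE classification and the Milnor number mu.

Type A1, Milnor number mu = 1.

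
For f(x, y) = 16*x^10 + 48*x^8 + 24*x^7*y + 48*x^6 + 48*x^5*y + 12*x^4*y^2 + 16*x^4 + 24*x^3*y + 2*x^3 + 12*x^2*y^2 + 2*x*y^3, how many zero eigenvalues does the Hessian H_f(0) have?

Hessian at 0 has rank 0.

2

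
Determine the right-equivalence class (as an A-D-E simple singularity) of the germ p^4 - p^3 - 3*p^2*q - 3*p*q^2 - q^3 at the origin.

The Hessian of f at 0 is [[0, 0], [0, 0]] with rank 0, so corank 2. A Groebner basis of the Jacobian ideal J(f) in C{p,q} is {q^4, p*q^2 + 2*q^3/3, p^2 + 2*p*q + q^2}; counting standard monomials gives mu = 6. Corank 2; j^3 = -(p + q)^3 is a perfect cube, so E-series; the 4-jet and mu = 6 give E_6.

E_6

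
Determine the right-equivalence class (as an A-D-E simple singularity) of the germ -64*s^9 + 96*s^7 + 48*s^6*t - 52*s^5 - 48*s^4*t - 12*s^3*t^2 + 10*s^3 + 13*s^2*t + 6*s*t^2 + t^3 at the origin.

D_4

The Hessian of f at 0 has rank 0. Corank 2; j^3 = (2*s + t)*(5*s^2 + 4*s*t + t^2) splits into three distinct lines over C (the quadratic factor has nonzero discriminant), so D_4.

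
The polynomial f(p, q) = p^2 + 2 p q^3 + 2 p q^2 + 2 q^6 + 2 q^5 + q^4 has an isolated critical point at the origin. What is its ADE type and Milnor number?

Type A_5, Milnor number mu = 5.

The Hessian of f at 0 is [[2, 0], [0, 0]] with rank 1, so corank 1. A Groebner basis of the Jacobian ideal J(f) in C{p,q} is {p*q^2 - p*q + p + q^2, p + q^3 + q^2, p^2 + p*q - p - q^2}; counting standard monomials gives mu = 5. Corank 1: A-series; mu = 5 gives A_5.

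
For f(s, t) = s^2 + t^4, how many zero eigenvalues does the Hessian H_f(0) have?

1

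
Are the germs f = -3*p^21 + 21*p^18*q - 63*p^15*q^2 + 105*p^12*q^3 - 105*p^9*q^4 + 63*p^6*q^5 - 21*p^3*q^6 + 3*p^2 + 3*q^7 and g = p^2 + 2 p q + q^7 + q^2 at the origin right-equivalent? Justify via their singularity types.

Yes.

The Hessian of f at 0 has rank 1. Corank 1: A-series; mu = 6 gives A_6. The Hessian of g at 0 has rank 1. Corank 1: A-series; mu = 6 gives A_6. Both have type A_6, hence right-equivalent.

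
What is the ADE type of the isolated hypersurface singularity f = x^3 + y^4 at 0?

The Hessian of f at 0 is [[0, 0], [0, 0]] with rank 0, so corank 2. A Groebner basis of the Jacobian ideal J(f) in C{x,y} is {y^3, x^2}; counting standard monomials gives mu = 6. Corank 2; j^3 = x^3 is a perfect cube, so E-series; the 4-jet and mu = 6 give E_6.

E6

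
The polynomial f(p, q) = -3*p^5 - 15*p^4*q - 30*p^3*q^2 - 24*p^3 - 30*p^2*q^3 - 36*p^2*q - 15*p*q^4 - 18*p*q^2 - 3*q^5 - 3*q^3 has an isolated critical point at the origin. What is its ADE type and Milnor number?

Type E_{8}, Milnor number mu = 8.

The Hessian of f at 0 has rank 0. Corank 2; j^3 = -3*(2*p + q)^3 is a perfect cube, so E-series; the 5-jet and mu = 8 give E_8.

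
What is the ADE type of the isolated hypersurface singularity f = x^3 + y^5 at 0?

The Hessian of f at 0 has rank 0. Corank 2; j^3 = x^3 is a perfect cube, so E-series; the 5-jet and mu = 8 give E_8.

E_8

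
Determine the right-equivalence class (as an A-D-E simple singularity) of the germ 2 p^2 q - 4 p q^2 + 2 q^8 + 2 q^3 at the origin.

D9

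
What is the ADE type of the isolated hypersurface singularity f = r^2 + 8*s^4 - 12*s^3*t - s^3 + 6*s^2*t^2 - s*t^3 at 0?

E7

The Hessian of f at 0 has rank 1. Corank 2; j^3 = -s^3 is a perfect cube, so E-series; the 4-jet and mu = 7 give E_7.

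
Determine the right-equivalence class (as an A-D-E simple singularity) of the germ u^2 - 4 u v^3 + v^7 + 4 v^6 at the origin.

The Hessian of f at 0 is [[2, 0], [0, 0]] with rank 1, so corank 1. A Groebner basis of the Jacobian ideal J(f) in C{u,v} is {-u/2 + v^3, u^2}; counting standard monomials gives mu = 6. Corank 1: A-series; mu = 6 gives A_6.

A_{6}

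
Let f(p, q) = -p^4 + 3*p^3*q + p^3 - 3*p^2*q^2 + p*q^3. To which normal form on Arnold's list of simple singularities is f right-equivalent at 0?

E7

The Hessian of f at 0 has rank 0. Corank 2; j^3 = p^3 is a perfect cube, so E-series; the 4-jet and mu = 7 give E_7.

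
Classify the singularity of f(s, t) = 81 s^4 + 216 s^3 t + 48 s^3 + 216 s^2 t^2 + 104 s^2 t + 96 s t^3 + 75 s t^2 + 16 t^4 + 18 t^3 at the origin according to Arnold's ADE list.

The Hessian of f at 0 has rank 0. Corank 2; j^3 = (3*s + 2*t)*(4*s + 3*t)^2 has shape L^2 M (L != M), so D-series; mu = 5 gives D_5.

D_{5}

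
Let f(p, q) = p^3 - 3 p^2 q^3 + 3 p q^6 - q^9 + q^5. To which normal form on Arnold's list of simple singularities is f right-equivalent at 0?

E_{8}

The Hessian of f at 0 is [[0, 0], [0, 0]] with rank 0, so corank 2. A Groebner basis of the Jacobian ideal J(f) in C{p,q} is {-p^2/2 + p*q^3, q^4, p^3, p^2*q}; counting standard monomials gives mu = 8. Corank 2; j^3 = p^3 is a perfect cube, so E-series; the 5-jet and mu = 8 give E_8.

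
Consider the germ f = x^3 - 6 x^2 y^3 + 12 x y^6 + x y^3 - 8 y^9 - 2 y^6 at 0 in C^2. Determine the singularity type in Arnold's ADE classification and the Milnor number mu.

The Hessian of f at 0 has rank 0. Corank 2; j^3 = x^3 is a perfect cube, so E-series; the 4-jet and mu = 7 give E_7.

Type E_7, Milnor number mu = 7.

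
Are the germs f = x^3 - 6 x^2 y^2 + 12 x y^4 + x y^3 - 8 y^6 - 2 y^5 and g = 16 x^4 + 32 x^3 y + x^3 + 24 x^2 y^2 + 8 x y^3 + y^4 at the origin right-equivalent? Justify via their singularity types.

The Hessian of f at 0 is [[0, 0], [0, 0]] with rank 0, so corank 2. A Groebner basis of the Jacobian ideal J(f) in C{x,y} is {-x^2/4 + y^4 - y^3/12, x^3, x^2*y + x^2/12 + y^3/36, -x^2/2 + x*y^2 - y^3/6}; counting standard monomials gives mu = 7. Corank 2; j^3 = x^3 is a perfect cube, so E-series; the 4-jet and mu = 7 give E_7. The Hessian of g at 0 is [[0, 0], [0, 0]] with rank 0, so corank 2. A Groebner basis of the Jacobian ideal J(g) in C{x,y} is {y^4, x*y^2 + y^3/6, x^2}; counting standard monomials gives mu = 6. Corank 2; j^3 = x^3 is a perfect cube, so E-series; the 4-jet and mu = 6 give E_6. f is E_7 but g is E_6, hence not right-equivalent.

No.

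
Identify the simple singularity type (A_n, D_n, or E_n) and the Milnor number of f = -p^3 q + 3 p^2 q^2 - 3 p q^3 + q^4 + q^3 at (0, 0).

Type E_7, Milnor number mu = 7.

The Hessian of f at 0 has rank 0. Corank 2; j^3 = q^3 is a perfect cube, so E-series; the 4-jet and mu = 7 give E_7.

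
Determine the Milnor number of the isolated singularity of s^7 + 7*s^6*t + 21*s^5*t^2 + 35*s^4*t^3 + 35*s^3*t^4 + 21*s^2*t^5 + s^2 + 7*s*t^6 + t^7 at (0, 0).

The Hessian of f at 0 has rank 1. Corank 1: A-series; mu = 6 gives A_6.

6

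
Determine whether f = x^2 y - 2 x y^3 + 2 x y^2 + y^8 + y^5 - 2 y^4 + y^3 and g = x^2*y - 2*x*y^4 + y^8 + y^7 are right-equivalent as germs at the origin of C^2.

Yes.

The Hessian of f at 0 is [[0, 0], [0, 0]] with rank 0, so corank 2. A Groebner basis of the Jacobian ideal J(f) in C{x,y} is {x^4 - 6*x^3 - 14*x^2*y - x^2/2 - 21*x*y^2/2 - 7*x*y/2 - 3*y^2, x^3*y + 3*x^3 + 6*x^2*y + x^2/8 + 31*x*y^2/8 + 9*x*y/8 + y^2, -x^3 + x^2*y^2 - x^2*y, -x*y + y^3 - y^2}; counting standard monomials gives mu = 9. Corank 2; j^3 = y*(x + y)^2 has shape L^2 M (L != M), so D-series; mu = 9 gives D_9. The Hessian of g at 0 is [[0, 0], [0, 0]] with rank 0, so corank 2. A Groebner basis of the Jacobian ideal J(g) in C{x,y} is {x^2*y^2, -8*x^2*y - x^2 + x*y^3, -x*y + y^4, x^3}; counting standard monomials gives mu = 9. Corank 2; j^3 = x^2*y has shape L^2 M (L != M), so D-series; mu = 9 gives D_9. Both have type D_9, hence right-equivalent.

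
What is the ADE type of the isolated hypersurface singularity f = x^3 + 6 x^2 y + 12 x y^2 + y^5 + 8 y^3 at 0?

The Hessian of f at 0 has rank 0. Corank 2; j^3 = (x + 2*y)^3 is a perfect cube, so E-series; the 5-jet and mu = 8 give E_8.

E_8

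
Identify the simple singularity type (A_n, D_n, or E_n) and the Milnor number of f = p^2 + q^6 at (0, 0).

The Hessian of f at 0 has rank 1. Corank 1: A-series; mu = 5 gives A_5.

Type A_{5}, Milnor number mu = 5.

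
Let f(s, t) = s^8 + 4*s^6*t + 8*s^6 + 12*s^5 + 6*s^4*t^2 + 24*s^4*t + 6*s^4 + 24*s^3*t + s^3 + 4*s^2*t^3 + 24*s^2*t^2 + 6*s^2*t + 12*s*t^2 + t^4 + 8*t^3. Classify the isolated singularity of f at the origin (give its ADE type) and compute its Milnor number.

Type E_6, Milnor number mu = 6.

The Hessian of f at 0 is [[0, 0], [0, 0]] with rank 0, so corank 2. A Groebner basis of the Jacobian ideal J(f) in C{s,t} is {s^3 + 3*s^2/4 + 3*s*t + 3*t^2, s^2*t - s^2/4 - s*t - t^2, s^2/16 + s*t^2 + s*t/4 + t^2/4, t^3}; counting standard monomials gives mu = 6. Corank 2; j^3 = (s + 2*t)^3 is a perfect cube, so E-series; the 4-jet and mu = 6 give E_6.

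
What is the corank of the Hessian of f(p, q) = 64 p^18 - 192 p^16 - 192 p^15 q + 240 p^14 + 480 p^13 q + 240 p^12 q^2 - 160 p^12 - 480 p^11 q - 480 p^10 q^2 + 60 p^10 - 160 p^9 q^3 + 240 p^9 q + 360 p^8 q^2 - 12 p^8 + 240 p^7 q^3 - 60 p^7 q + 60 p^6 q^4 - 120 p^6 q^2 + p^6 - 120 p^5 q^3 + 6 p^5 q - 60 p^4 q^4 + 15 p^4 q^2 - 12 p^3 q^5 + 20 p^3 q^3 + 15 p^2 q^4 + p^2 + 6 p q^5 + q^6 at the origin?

1

The Hessian at 0 is [[2, 0], [0, 0]] of rank 1; hence corank 1.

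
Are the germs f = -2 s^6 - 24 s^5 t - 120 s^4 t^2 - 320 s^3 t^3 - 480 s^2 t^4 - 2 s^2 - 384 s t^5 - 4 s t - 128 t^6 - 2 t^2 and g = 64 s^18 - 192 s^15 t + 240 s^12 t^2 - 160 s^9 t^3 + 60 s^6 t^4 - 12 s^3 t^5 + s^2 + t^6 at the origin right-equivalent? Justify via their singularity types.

Yes.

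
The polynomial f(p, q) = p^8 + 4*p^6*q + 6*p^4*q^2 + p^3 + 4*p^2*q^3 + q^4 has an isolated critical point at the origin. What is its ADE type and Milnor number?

Type E_6, Milnor number mu = 6.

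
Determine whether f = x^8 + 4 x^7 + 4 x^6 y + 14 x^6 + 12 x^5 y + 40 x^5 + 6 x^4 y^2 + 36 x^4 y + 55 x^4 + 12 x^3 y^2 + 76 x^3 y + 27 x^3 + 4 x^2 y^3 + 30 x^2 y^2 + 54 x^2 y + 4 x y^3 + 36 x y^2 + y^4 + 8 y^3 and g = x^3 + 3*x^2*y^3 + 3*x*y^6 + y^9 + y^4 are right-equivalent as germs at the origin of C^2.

Yes.

The Hessian of f at 0 has rank 0. Corank 2; j^3 = (3*x + 2*y)^3 is a perfect cube, so E-series; the 4-jet and mu = 6 give E_6. The Hessian of g at 0 has rank 0. Corank 2; j^3 = x^3 is a perfect cube, so E-series; the 4-jet and mu = 6 give E_6. Both have type E_6, hence right-equivalent.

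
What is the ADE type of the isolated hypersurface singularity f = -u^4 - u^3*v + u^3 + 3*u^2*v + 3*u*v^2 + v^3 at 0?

E_7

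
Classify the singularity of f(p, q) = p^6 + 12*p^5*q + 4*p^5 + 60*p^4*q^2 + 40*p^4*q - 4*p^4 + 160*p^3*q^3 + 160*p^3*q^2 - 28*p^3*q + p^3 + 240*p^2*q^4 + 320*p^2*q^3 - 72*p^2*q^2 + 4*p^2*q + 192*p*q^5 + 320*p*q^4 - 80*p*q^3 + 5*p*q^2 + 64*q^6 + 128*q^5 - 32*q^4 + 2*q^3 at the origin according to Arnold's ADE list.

The Hessian of f at 0 has rank 0. Corank 2; j^3 = (p + q)^2*(p + 2*q) has shape L^2 M (L != M), so D-series; mu = 7 gives D_7.

D_{7}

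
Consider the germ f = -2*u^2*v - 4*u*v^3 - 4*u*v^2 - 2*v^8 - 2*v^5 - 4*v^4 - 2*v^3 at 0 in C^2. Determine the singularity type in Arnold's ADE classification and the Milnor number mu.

The Hessian of f at 0 has rank 0. Corank 2; j^3 = -2*v*(u + v)^2 has shape L^2 M (L != M), so D-series; mu = 9 gives D_9.

Type D_9, Milnor number mu = 9.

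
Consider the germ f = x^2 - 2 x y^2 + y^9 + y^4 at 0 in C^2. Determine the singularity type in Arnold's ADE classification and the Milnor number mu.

Type A_8, Milnor number mu = 8.

The Hessian of f at 0 has rank 1. Corank 1: A-series; mu = 8 gives A_8.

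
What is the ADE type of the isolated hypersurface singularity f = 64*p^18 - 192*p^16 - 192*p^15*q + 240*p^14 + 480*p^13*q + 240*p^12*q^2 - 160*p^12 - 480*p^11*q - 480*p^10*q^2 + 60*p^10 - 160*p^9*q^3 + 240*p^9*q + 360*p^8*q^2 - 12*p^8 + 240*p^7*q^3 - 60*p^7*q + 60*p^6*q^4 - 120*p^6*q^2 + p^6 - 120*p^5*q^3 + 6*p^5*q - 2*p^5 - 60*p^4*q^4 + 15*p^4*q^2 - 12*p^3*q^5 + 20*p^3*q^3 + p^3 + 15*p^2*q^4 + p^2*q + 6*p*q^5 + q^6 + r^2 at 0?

The Hessian of f at 0 has rank 1. Corank 2; j^3 = p^2*(p + q) has shape L^2 M (L != M), so D-series; mu = 7 gives D_7.

D7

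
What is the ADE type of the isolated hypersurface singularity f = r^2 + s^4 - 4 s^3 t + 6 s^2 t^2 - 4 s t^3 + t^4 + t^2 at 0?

A3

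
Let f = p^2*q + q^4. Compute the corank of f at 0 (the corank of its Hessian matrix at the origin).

The Hessian at 0 is [[0, 0], [0, 0]] of rank 0; hence corank 2.

2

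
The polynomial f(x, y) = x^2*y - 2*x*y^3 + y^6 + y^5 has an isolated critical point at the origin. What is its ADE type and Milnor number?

Type D7, Milnor number mu = 7.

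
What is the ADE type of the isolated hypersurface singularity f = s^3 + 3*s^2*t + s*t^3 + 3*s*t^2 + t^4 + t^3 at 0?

The Hessian of f at 0 is [[0, 0], [0, 0]] with rank 0, so corank 2. A Groebner basis of the Jacobian ideal J(f) in C{s,t} is {s^3 + 3*s^2*t + 6*s^2 + 12*s*t + 6*t^2, -3*s^2 + s*t^2 - 6*s*t - 3*t^2, 3*s^2 + 6*s*t + t^3 + 3*t^2}; counting standard monomials gives mu = 7. Corank 2; j^3 = (s + t)^3 is a perfect cube, so E-series; the 4-jet and mu = 7 give E_7.

E_7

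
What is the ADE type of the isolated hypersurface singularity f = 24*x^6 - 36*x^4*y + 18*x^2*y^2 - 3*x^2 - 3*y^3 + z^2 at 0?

The Hessian of f at 0 has rank 2. Corank 1: A-series; mu = 2 gives A_2.

A_{2}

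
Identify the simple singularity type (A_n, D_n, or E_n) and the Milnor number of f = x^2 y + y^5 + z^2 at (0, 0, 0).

Type D_{6}, Milnor number mu = 6.

The Hessian of f at 0 has rank 1. Corank 2; j^3 = x^2*y has shape L^2 M (L != M), so D-series; mu = 6 gives D_6.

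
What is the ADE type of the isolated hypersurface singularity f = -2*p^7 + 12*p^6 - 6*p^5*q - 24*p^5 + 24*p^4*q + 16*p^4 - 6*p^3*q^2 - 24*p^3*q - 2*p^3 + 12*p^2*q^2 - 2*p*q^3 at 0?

E_{7}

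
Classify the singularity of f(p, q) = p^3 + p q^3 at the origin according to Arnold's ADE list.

E_7

The Hessian of f at 0 has rank 0. Corank 2; j^3 = p^3 is a perfect cube, so E-series; the 4-jet and mu = 7 give E_7.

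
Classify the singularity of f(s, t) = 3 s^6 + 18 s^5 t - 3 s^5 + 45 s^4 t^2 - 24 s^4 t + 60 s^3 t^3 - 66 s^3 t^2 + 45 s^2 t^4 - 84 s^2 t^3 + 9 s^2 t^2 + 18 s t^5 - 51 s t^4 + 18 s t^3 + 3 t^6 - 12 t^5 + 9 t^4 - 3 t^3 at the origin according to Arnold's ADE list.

The Hessian of f at 0 has rank 0. Corank 2; j^3 = -3*t^3 is a perfect cube, so E-series; the 5-jet and mu = 8 give E_8.

E8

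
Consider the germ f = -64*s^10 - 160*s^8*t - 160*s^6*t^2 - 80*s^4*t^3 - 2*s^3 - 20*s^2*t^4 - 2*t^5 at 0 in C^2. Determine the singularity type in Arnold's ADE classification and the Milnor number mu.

Type E_8, Milnor number mu = 8.

The Hessian of f at 0 has rank 0. Corank 2; j^3 = -2*s^3 is a perfect cube, so E-series; the 5-jet and mu = 8 give E_8.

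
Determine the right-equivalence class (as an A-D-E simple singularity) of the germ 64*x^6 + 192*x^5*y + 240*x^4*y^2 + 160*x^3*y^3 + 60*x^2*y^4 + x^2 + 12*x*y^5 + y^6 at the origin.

The Hessian of f at 0 has rank 1. Corank 1: A-series; mu = 5 gives A_5.

A_5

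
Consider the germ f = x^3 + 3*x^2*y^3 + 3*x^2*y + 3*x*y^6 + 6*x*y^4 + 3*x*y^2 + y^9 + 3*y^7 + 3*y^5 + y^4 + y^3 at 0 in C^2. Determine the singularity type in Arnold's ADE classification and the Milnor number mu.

Type E6, Milnor number mu = 6.

The Hessian of f at 0 has rank 0. Corank 2; j^3 = (x + y)^3 is a perfect cube, so E-series; the 4-jet and mu = 6 give E_6.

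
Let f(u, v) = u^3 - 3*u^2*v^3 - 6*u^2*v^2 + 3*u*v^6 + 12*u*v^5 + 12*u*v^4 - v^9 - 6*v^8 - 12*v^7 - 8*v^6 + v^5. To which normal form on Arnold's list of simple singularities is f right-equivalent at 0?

E8

The Hessian of f at 0 has rank 0. Corank 2; j^3 = u^3 is a perfect cube, so E-series; the 5-jet and mu = 8 give E_8.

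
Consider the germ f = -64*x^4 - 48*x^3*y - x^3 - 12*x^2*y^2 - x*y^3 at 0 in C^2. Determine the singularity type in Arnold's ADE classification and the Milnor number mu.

Type E_7, Milnor number mu = 7.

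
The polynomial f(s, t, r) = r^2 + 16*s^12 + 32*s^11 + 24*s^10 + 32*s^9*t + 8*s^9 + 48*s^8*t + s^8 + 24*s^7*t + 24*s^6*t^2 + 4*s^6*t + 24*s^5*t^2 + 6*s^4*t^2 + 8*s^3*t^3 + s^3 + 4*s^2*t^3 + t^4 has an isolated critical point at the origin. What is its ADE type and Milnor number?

The Hessian of f at 0 has rank 1. Corank 2; j^3 = s^3 is a perfect cube, so E-series; the 4-jet and mu = 6 give E_6.

Type E_6, Milnor number mu = 6.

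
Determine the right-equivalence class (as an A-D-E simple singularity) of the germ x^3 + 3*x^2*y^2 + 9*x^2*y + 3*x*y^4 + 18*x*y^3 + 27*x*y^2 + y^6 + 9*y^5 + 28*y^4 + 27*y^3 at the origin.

E6

The Hessian of f at 0 is [[0, 0], [0, 0]] with rank 0, so corank 2. A Groebner basis of the Jacobian ideal J(f) in C{x,y} is {x^3 + 27*x^2/2 + 81*x*y + 243*y^2/2, x^2*y - 3*x^2 - 18*x*y - 27*y^2, x^2/2 + x*y^2 + 3*x*y + 9*y^2/2, y^3}; counting standard monomials gives mu = 6. Corank 2; j^3 = (x + 3*y)^3 is a perfect cube, so E-series; the 4-jet and mu = 6 give E_6.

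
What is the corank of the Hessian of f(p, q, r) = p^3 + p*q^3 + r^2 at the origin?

2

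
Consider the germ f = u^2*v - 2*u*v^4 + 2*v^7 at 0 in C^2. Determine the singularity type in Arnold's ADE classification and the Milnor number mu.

The Hessian of f at 0 has rank 0. Corank 2; j^3 = u^2*v has shape L^2 M (L != M), so D-series; mu = 8 gives D_8.

Type D_{8}, Milnor number mu = 8.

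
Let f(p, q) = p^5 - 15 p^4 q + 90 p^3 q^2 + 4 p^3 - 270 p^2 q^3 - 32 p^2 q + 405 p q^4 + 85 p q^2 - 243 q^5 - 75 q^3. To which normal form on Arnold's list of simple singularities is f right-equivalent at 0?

D_{6}

The Hessian of f at 0 has rank 0. Corank 2; j^3 = (p - 3*q)*(2*p - 5*q)^2 has shape L^2 M (L != M), so D-series; mu = 6 gives D_6.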